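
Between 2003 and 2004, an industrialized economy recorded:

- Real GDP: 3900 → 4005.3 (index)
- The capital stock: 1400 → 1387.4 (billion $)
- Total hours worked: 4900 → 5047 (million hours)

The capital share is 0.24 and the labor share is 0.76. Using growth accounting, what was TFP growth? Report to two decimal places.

0.64%

Real GDP growth = (4005.3 − 3900) / 3900 = 2.7%.
The capital stock growth = (1387.4 − 1400) / 1400 = -0.9%.
Total hours worked growth = (5047 − 4900) / 4900 = 3%.
Labor's share = 1 − 0.24 = 0.76.
The capital stock: 0.24 × (-0.9) = -0.216 pp.
Total hours worked: 0.76 × 3 = 2.28 pp.
TFP growth = 2.7 − 2.064 = 0.636%.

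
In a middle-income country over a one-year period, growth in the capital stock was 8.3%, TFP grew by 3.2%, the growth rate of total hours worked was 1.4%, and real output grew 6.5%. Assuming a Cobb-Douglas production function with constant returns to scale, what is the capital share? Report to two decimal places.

0.28

gY = gA + α·gK + (1−α)·gL, so gY − gA − gL = α(gK − gL).
6.5 − 3.2 − 1.4 = α × (8.3 − 1.4).
1.9 = 6.9 α, so α = 0.2754.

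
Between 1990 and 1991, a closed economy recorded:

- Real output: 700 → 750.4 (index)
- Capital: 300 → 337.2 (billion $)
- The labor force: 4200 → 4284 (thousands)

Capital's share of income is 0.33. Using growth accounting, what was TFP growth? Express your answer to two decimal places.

Real output growth = (750.4 − 700) / 700 = 7.2%.
Capital growth = (337.2 − 300) / 300 = 12.4%.
The labor force growth = (4284 − 4200) / 4200 = 2%.
Labor's share = 1 − 0.33 = 0.67.
Capital: 0.33 × 12.4 = 4.092 pp.
The labor force: 0.67 × 2 = 1.34 pp.
TFP growth = 7.2 − 5.432 = 1.768%.

1.77%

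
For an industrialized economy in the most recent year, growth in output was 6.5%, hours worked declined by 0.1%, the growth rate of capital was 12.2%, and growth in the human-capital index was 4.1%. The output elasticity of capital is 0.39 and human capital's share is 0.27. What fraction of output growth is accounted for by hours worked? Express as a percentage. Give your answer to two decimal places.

Hours worked accounted for -0.52% of growth.

Labor's share = 1 − 0.39 − 0.27 = 0.34.
Hours worked contributed 0.34 × (-0.1) = -0.034 pp.
Share of growth = -0.034 / 6.5 × 100 = -0.5231%.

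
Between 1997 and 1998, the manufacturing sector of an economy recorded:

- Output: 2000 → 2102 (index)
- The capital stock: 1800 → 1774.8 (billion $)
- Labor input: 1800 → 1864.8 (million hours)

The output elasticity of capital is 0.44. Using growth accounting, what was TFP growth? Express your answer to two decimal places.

Output growth = (2102 − 2000) / 2000 = 5.1%.
The capital stock growth = (1774.8 − 1800) / 1800 = -1.4%.
Labor input growth = (1864.8 − 1800) / 1800 = 3.6%.
Labor's share = 1 − 0.44 = 0.56.
The capital stock: 0.44 × (-1.4) = -0.616 pp.
Labor input: 0.56 × 3.6 = 2.016 pp.
TFP growth = 5.1 − 1.4 = 3.7%.

TFP grew 3.70%.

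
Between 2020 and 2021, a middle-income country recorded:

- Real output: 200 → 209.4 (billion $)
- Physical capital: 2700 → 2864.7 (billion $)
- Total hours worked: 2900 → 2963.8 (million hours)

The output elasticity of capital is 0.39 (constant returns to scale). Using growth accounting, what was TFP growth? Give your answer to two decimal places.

0.98%

Real output growth = (209.4 − 200) / 200 = 4.7%.
Physical capital growth = (2864.7 − 2700) / 2700 = 6.1%.
Total hours worked growth = (2963.8 − 2900) / 2900 = 2.2%.
Labor's share = 1 − 0.39 = 0.61.
Physical capital: 0.39 × 6.1 = 2.379 pp.
Total hours worked: 0.61 × 2.2 = 1.342 pp.
TFP growth = 4.7 − 3.721 = 0.979%.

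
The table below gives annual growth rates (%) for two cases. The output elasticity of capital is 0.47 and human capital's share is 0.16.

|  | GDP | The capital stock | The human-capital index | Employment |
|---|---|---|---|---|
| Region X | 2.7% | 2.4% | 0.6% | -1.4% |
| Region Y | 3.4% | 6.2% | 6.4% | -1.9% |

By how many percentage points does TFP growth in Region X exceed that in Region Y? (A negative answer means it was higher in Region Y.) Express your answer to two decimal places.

Labor's share = 1 − 0.47 − 0.16 = 0.37.
Region X: TFP = 2.7 − 1.128 − 0.096 + 0.518 = 1.994%.
Region Y: TFP = 3.4 − 2.914 − 1.024 + 0.703 = 0.165%.
Difference = 1.994 − (0.165) = 1.829 pp.

1.83 percentage points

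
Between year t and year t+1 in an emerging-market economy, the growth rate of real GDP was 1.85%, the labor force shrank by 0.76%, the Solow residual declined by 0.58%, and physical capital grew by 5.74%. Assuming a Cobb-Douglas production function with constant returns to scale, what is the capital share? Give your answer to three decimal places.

0.491

gY = gA + α·gK + (1−α)·gL, so gY − gA − gL = α(gK − gL).
1.85 + 0.58 + 0.76 = α × (5.74 − (-0.76)).
3.19 = 6.5 α, so α = 0.49077.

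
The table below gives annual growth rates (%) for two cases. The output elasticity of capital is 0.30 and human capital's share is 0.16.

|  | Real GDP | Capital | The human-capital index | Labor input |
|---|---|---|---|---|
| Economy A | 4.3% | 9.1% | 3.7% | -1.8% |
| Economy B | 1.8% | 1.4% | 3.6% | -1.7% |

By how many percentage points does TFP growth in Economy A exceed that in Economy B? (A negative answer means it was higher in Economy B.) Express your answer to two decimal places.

Labor's share = 1 − 0.3 − 0.16 = 0.54.
Economy A: TFP = 4.3 − 2.73 − 0.592 + 0.972 = 1.95%.
Economy B: TFP = 1.8 − 0.42 − 0.576 + 0.918 = 1.722%.
Difference = 1.95 − (1.722) = 0.228 pp.

0.23 percentage points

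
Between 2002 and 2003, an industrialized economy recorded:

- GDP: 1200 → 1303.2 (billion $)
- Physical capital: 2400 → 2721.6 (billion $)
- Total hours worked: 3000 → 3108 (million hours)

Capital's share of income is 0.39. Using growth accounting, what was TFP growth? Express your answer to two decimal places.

GDP growth = (1303.2 − 1200) / 1200 = 8.6%.
Physical capital growth = (2721.6 − 2400) / 2400 = 13.4%.
Total hours worked growth = (3108 − 3000) / 3000 = 3.6%.
Labor's share = 1 − 0.39 = 0.61.
Physical capital: 0.39 × 13.4 = 5.226 pp.
Total hours worked: 0.61 × 3.6 = 2.196 pp.
TFP growth = 8.6 − 7.422 = 1.178%.

TFP grew 1.18%.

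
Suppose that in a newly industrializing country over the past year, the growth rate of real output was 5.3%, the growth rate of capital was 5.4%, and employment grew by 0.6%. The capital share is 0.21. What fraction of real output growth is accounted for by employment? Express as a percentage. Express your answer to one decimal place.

Employment accounted for 8.9% of growth.

Labor's share = 1 − 0.21 = 0.79.
Employment contributed 0.79 × 0.6 = 0.474 pp.
Share of growth = 0.474 / 5.3 × 100 = 8.943%.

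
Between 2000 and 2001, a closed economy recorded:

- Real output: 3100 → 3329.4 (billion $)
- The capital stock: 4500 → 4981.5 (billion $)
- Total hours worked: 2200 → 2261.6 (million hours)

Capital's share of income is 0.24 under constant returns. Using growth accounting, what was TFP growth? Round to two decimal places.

Real output growth = (3329.4 − 3100) / 3100 = 7.4%.
The capital stock growth = (4981.5 − 4500) / 4500 = 10.7%.
Total hours worked growth = (2261.6 − 2200) / 2200 = 2.8%.
Labor's share = 1 − 0.24 = 0.76.
The capital stock: 0.24 × 10.7 = 2.568 pp.
Total hours worked: 0.76 × 2.8 = 2.128 pp.
TFP growth = 7.4 − 4.696 = 2.704%.

TFP grew 2.70%.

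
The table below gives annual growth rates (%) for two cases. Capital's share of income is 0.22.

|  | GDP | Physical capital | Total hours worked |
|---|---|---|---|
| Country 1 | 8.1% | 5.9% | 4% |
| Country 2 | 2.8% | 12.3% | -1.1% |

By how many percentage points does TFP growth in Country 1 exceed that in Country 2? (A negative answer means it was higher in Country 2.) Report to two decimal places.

Labor's share = 1 − 0.22 = 0.78.
Country 1: TFP = 8.1 − 1.298 − 3.12 = 3.682%.
Country 2: TFP = 2.8 − 2.706 + 0.858 = 0.952%.
Difference = 3.682 − (0.952) = 2.73 pp.

2.73 percentage points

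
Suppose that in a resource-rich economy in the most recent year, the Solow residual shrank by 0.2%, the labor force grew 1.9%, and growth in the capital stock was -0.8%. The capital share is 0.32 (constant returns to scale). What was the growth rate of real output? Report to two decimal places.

Labor's share = 1 − 0.32 = 0.68.
The capital stock: 0.32 × (-0.8) = -0.256 pp.
The labor force: 0.68 × 1.9 = 1.292 pp.
Output growth = -0.2 + 1.036 = 0.836%.

Real output grew 0.84%.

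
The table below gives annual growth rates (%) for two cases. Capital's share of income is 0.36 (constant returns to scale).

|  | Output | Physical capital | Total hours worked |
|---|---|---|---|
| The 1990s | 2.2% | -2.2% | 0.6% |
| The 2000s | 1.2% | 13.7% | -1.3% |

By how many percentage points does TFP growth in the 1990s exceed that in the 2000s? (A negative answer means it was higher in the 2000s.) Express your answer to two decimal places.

Labor's share = 1 − 0.36 = 0.64.
The 1990s: TFP = 2.2 + 0.792 − 0.384 = 2.608%.
The 2000s: TFP = 1.2 − 4.932 + 0.832 = -2.9%.
Difference = 2.608 − (-2.9) = 5.508 pp.

5.51 percentage points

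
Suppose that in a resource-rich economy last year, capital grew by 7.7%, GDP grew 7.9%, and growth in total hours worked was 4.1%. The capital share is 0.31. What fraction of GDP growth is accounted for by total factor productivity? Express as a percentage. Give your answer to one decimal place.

Total factor productivity accounted for 34.0% of growth.

Labor's share = 1 − 0.31 = 0.69.
Capital: 0.31 × 7.7 = 2.387 pp.
Total hours worked: 0.69 × 4.1 = 2.829 pp.
TFP growth = 7.9 − 5.216 = 2.684%.
TFP share of growth = 2.684 / 7.9 × 100 = 33.975%.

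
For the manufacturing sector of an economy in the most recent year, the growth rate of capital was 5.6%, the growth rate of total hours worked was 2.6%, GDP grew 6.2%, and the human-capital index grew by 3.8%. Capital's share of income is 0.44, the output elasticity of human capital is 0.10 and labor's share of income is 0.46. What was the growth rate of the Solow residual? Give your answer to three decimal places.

The Solow residual grew 2.160%.

Labor's share = 1 − 0.44 − 0.1 = 0.46.
Capital: 0.44 × 5.6 = 2.464 pp.
The human-capital index: 0.1 × 3.8 = 0.38 pp.
Total hours worked: 0.46 × 2.6 = 1.196 pp.
TFP growth = 6.2 − 4.04 = 2.16%.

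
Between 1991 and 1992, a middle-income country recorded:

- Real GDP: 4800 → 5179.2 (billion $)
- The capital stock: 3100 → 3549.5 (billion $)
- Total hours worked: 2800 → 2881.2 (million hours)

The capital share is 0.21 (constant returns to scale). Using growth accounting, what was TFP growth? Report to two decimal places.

2.56%

Real GDP growth = (5179.2 − 4800) / 4800 = 7.9%.
The capital stock growth = (3549.5 − 3100) / 3100 = 14.5%.
Total hours worked growth = (2881.2 − 2800) / 2800 = 2.9%.
Labor's share = 1 − 0.21 = 0.79.
The capital stock: 0.21 × 14.5 = 3.045 pp.
Total hours worked: 0.79 × 2.9 = 2.291 pp.
TFP growth = 7.9 − 5.336 = 2.564%.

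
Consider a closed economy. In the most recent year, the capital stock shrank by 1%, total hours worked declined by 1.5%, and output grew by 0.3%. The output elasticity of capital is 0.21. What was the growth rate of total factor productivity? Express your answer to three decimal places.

1.695%

Labor's share = 1 − 0.21 = 0.79.
The capital stock: 0.21 × (-1) = -0.21 pp.
Total hours worked: 0.79 × (-1.5) = -1.185 pp.
TFP growth = 0.3 + 1.395 = 1.695%.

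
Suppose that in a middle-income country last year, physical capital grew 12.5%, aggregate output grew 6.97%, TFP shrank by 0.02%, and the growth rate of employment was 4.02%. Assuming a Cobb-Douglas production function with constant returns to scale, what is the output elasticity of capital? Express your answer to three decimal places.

gY = gA + α·gK + (1−α)·gL, so gY − gA − gL = α(gK − gL).
6.97 + 0.02 − 4.02 = α × (12.5 − 4.02).
2.97 = 8.48 α, so α = 0.35024.

α = 0.350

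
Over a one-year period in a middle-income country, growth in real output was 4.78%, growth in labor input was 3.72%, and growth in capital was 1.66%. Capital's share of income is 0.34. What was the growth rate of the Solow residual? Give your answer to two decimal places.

1.76%

Labor's share = 1 − 0.34 = 0.66.
Capital: 0.34 × 1.66 = 0.5644 pp.
Labor input: 0.66 × 3.72 = 2.4552 pp.
TFP growth = 4.78 − 3.0196 = 1.7604%.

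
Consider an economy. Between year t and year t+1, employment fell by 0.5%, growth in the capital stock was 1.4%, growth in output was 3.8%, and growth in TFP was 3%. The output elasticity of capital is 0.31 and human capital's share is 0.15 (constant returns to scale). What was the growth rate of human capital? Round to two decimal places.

4.24%

Labor's share = 1 − 0.31 − 0.15 = 0.54.
gY = gA + 0.31×1.4 + 0.54×(-0.5) + 0.15×g.
0.15×g = 3.8 − 3 − 0.164 = 0.636.
g = 0.636 / 0.15 = 4.24%.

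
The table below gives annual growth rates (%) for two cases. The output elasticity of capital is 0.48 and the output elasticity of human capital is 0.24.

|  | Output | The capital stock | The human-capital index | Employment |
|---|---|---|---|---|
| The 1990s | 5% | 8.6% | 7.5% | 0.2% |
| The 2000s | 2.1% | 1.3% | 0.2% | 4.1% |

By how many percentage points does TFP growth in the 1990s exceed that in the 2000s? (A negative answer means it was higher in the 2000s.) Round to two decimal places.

Labor's share = 1 − 0.48 − 0.24 = 0.28.
The 1990s: TFP = 5 − 4.128 − 1.8 − 0.056 = -0.984%.
The 2000s: TFP = 2.1 − 0.624 − 0.048 − 1.148 = 0.28%.
Difference = -0.984 − (0.28) = -1.264 pp.

-1.26 percentage points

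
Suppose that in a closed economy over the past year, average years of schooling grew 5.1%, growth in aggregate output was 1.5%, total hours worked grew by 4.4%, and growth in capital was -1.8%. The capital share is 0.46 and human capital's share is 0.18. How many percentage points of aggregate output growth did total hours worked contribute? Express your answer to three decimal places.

1.584 percentage points

Labor's share = 1 − 0.46 − 0.18 = 0.36.
Contribution = share × growth = 0.36 × 4.4 = 1.584 pp.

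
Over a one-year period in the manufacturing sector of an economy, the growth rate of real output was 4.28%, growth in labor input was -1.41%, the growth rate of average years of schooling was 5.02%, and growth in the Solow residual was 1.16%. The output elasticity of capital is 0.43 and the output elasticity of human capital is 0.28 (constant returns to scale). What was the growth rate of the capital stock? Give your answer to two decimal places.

4.94%

Labor's share = 1 − 0.43 − 0.28 = 0.29.
gY = gA + 0.28×5.02 + 0.29×(-1.41) + 0.43×g.
0.43×g = 4.28 − 1.16 − 0.9967 = 2.1233.
g = 2.1233 / 0.43 = 4.9379%.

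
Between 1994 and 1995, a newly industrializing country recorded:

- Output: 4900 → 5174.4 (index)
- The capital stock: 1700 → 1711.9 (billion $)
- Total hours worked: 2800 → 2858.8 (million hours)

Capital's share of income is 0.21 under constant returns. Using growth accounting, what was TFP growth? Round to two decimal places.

TFP growth was 3.79%.

Output growth = (5174.4 − 4900) / 4900 = 5.6%.
The capital stock growth = (1711.9 − 1700) / 1700 = 0.7%.
Total hours worked growth = (2858.8 − 2800) / 2800 = 2.1%.
Labor's share = 1 − 0.21 = 0.79.
The capital stock: 0.21 × 0.7 = 0.147 pp.
Total hours worked: 0.79 × 2.1 = 1.659 pp.
TFP growth = 5.6 − 1.806 = 3.794%.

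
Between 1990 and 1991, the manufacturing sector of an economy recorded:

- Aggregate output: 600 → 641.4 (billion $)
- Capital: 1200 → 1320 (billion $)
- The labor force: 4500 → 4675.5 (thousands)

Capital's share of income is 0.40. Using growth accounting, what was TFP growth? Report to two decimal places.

Aggregate output growth = (641.4 − 600) / 600 = 6.9%.
Capital growth = (1320 − 1200) / 1200 = 10%.
The labor force growth = (4675.5 − 4500) / 4500 = 3.9%.
Labor's share = 1 − 0.4 = 0.6.
Capital: 0.4 × 10 = 4 pp.
The labor force: 0.6 × 3.9 = 2.34 pp.
TFP growth = 6.9 − 6.34 = 0.56%.

TFP grew 0.56%.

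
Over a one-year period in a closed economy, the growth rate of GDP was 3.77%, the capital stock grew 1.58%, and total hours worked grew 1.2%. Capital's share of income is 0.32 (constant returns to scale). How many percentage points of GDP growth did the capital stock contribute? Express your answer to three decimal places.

0.506 percentage points

Contribution = share × growth = 0.32 × 1.58 = 0.5056 pp.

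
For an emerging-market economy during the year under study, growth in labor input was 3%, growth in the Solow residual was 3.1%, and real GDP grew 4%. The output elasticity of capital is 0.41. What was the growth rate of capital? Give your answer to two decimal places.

Labor's share = 1 − 0.41 = 0.59.
gY = gA + 0.59×3 + 0.41×g.
0.41×g = 4 − 3.1 − 1.77 = -0.87.
g = -0.87 / 0.41 = -2.122%.

-2.12%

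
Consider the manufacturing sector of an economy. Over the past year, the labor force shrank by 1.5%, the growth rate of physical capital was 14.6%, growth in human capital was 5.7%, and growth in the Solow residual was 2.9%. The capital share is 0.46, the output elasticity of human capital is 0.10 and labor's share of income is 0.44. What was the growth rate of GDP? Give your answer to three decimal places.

Labor's share = 1 − 0.46 − 0.1 = 0.44.
Physical capital: 0.46 × 14.6 = 6.716 pp.
Human capital: 0.1 × 5.7 = 0.57 pp.
The labor force: 0.44 × (-1.5) = -0.66 pp.
Output growth = 2.9 + 6.626 = 9.526%.

GDP grew 9.526%.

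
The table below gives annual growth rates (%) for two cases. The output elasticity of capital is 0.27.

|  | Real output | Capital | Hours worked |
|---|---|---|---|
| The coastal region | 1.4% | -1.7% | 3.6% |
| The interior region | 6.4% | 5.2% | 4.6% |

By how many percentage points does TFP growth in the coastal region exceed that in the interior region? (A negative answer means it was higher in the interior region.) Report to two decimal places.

Labor's share = 1 − 0.27 = 0.73.
The coastal region: TFP = 1.4 + 0.459 − 2.628 = -0.769%.
The interior region: TFP = 6.4 − 1.404 − 3.358 = 1.638%.
Difference = -0.769 − (1.638) = -2.407 pp.

-2.41 percentage points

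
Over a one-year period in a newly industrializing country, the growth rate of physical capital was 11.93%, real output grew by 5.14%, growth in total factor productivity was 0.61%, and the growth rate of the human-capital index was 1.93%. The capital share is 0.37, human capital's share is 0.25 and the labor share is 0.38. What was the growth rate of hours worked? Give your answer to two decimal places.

-0.96%

Labor's share = 1 − 0.37 − 0.25 = 0.38.
gY = gA + 0.37×11.93 + 0.25×1.93 + 0.38×g.
0.38×g = 5.14 − 0.61 − 4.8966 = -0.3666.
g = -0.3666 / 0.38 = -0.9647%.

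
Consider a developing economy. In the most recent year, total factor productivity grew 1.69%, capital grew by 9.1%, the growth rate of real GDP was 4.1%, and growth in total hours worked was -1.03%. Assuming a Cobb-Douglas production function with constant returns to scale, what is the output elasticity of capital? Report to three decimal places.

The output elasticity of capital is 0.340.

gY = gA + α·gK + (1−α)·gL, so gY − gA − gL = α(gK − gL).
4.1 − 1.69 + 1.03 = α × (9.1 − (-1.03)).
3.44 = 10.13 α, so α = 0.33959.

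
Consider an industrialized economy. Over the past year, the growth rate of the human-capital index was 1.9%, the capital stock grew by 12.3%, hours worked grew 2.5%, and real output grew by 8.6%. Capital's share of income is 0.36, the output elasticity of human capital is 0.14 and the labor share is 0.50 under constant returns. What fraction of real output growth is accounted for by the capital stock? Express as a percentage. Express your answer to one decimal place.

The capital stock contributed 0.36 × 12.3 = 4.428 pp.
Share of growth = 4.428 / 8.6 × 100 = 51.488%.

The capital stock accounted for 51.5% of growth.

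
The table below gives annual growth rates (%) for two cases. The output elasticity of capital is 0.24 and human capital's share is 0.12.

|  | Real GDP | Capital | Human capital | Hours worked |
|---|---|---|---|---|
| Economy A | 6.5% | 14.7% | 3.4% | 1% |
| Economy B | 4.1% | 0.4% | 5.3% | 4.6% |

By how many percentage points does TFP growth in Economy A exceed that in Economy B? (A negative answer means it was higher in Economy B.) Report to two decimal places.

Labor's share = 1 − 0.24 − 0.12 = 0.64.
Economy A: TFP = 6.5 − 3.528 − 0.408 − 0.64 = 1.924%.
Economy B: TFP = 4.1 − 0.096 − 0.636 − 2.944 = 0.424%.
Difference = 1.924 − (0.424) = 1.5 pp.

1.50 percentage points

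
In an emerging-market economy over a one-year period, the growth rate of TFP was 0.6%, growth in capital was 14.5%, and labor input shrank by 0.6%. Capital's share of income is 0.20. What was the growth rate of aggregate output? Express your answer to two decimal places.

3.02%

Labor's share = 1 − 0.2 = 0.8.
Capital: 0.2 × 14.5 = 2.9 pp.
Labor input: 0.8 × (-0.6) = -0.48 pp.
Output growth = 0.6 + 2.42 = 3.02%.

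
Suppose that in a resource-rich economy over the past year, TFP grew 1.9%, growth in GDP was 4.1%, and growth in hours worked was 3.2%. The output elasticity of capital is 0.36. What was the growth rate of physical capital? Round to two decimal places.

0.42%

Labor's share = 1 − 0.36 = 0.64.
gY = gA + 0.64×3.2 + 0.36×g.
0.36×g = 4.1 − 1.9 − 2.048 = 0.152.
g = 0.152 / 0.36 = 0.4222%.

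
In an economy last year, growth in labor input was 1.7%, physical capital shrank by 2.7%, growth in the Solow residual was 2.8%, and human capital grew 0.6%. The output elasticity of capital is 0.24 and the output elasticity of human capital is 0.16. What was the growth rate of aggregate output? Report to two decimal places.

Aggregate output grew 3.27%.

Labor's share = 1 − 0.24 − 0.16 = 0.6.
Physical capital: 0.24 × (-2.7) = -0.648 pp.
Human capital: 0.16 × 0.6 = 0.096 pp.
Labor input: 0.6 × 1.7 = 1.02 pp.
Output growth = 2.8 + 0.468 = 3.268%.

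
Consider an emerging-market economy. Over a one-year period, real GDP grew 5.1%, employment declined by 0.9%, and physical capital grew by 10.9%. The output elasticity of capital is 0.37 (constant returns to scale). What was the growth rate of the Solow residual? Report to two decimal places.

The Solow residual growth was 1.63%.

Labor's share = 1 − 0.37 = 0.63.
Physical capital: 0.37 × 10.9 = 4.033 pp.
Employment: 0.63 × (-0.9) = -0.567 pp.
TFP growth = 5.1 − 3.466 = 1.634%.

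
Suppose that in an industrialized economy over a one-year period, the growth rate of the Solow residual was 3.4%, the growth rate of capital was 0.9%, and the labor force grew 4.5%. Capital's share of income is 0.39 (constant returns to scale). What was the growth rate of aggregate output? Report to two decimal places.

Labor's share = 1 − 0.39 = 0.61.
Capital: 0.39 × 0.9 = 0.351 pp.
The labor force: 0.61 × 4.5 = 2.745 pp.
Output growth = 3.4 + 3.096 = 6.496%.

Aggregate output growth was 6.50%.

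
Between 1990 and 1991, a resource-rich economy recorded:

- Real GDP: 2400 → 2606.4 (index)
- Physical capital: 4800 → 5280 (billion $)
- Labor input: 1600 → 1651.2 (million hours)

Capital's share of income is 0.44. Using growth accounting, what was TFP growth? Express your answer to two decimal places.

TFP growth was 2.41%.

Real GDP growth = (2606.4 − 2400) / 2400 = 8.6%.
Physical capital growth = (5280 − 4800) / 4800 = 10%.
Labor input growth = (1651.2 − 1600) / 1600 = 3.2%.
Labor's share = 1 − 0.44 = 0.56.
Physical capital: 0.44 × 10 = 4.4 pp.
Labor input: 0.56 × 3.2 = 1.792 pp.
TFP growth = 8.6 − 6.192 = 2.408%.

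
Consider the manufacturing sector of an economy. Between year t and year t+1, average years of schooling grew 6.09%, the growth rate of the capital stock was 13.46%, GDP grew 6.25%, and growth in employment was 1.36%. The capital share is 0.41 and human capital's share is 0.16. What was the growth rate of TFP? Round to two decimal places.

Labor's share = 1 − 0.41 − 0.16 = 0.43.
The capital stock: 0.41 × 13.46 = 5.5186 pp.
Average years of schooling: 0.16 × 6.09 = 0.9744 pp.
Employment: 0.43 × 1.36 = 0.5848 pp.
TFP growth = 6.25 − 7.0778 = -0.8278%.

-0.83%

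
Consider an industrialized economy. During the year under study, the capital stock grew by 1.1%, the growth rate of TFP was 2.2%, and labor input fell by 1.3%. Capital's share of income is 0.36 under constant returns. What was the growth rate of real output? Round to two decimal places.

Labor's share = 1 − 0.36 = 0.64.
The capital stock: 0.36 × 1.1 = 0.396 pp.
Labor input: 0.64 × (-1.3) = -0.832 pp.
Output growth = 2.2 + (-0.436) = 1.764%.

1.76%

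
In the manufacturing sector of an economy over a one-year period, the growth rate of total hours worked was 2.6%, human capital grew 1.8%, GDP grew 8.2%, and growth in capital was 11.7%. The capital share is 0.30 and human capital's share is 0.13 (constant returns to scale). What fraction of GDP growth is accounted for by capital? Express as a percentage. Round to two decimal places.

Capital accounted for 42.80% of growth.

Capital contributed 0.3 × 11.7 = 3.51 pp.
Share of growth = 3.51 / 8.2 × 100 = 42.8049%.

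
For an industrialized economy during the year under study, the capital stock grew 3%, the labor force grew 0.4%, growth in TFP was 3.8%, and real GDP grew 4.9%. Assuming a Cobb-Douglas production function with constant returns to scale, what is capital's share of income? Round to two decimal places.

gY = gA + α·gK + (1−α)·gL, so gY − gA − gL = α(gK − gL).
4.9 − 3.8 − 0.4 = α × (3 − 0.4).
0.7 = 2.6 α, so α = 0.2692.

α = 0.27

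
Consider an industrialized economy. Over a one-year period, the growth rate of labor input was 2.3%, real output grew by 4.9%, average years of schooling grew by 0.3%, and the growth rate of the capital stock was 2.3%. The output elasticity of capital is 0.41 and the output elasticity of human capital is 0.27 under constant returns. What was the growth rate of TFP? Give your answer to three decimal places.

Labor's share = 1 − 0.41 − 0.27 = 0.32.
The capital stock: 0.41 × 2.3 = 0.943 pp.
Average years of schooling: 0.27 × 0.3 = 0.081 pp.
Labor input: 0.32 × 2.3 = 0.736 pp.
TFP growth = 4.9 − 1.76 = 3.14%.

TFP grew 3.140%.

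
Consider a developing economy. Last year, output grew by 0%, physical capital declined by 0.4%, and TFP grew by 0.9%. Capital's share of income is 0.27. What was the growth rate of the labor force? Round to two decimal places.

Labor's share = 1 − 0.27 = 0.73.
gY = gA + 0.27×(-0.4) + 0.73×g.
0.73×g = 0 − 0.9 + 0.108 = -0.792.
g = -0.792 / 0.73 = -1.0849%.

-1.08%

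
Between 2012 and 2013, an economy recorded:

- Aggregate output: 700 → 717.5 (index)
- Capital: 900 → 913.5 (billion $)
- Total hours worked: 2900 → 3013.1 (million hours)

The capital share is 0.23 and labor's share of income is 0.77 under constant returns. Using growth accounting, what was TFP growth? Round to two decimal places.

-0.85%

Aggregate output growth = (717.5 − 700) / 700 = 2.5%.
Capital growth = (913.5 − 900) / 900 = 1.5%.
Total hours worked growth = (3013.1 − 2900) / 2900 = 3.9%.
Labor's share = 1 − 0.23 = 0.77.
Capital: 0.23 × 1.5 = 0.345 pp.
Total hours worked: 0.77 × 3.9 = 3.003 pp.
TFP growth = 2.5 − 3.348 = -0.848%.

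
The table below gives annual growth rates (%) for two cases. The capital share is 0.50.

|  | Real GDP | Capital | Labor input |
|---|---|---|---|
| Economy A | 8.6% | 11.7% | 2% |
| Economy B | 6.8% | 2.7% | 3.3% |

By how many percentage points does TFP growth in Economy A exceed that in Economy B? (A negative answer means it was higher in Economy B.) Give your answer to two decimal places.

-2.05 percentage points

Labor's share = 1 − 0.5 = 0.5.
Economy A: TFP = 8.6 − 5.85 − 1 = 1.75%.
Economy B: TFP = 6.8 − 1.35 − 1.65 = 3.8%.
Difference = 1.75 − (3.8) = -2.05 pp.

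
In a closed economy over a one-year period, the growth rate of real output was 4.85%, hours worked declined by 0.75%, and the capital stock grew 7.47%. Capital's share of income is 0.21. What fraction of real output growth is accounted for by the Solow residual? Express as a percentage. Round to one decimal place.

The Solow residual accounted for 79.9% of growth.

Labor's share = 1 − 0.21 = 0.79.
The capital stock: 0.21 × 7.47 = 1.5687 pp.
Hours worked: 0.79 × (-0.75) = -0.5925 pp.
TFP growth = 4.85 − 0.9762 = 3.8738%.
TFP share of growth = 3.8738 / 4.85 × 100 = 79.872%.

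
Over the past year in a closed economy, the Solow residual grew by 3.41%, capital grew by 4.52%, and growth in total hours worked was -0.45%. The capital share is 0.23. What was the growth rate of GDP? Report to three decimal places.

4.103%

Labor's share = 1 − 0.23 = 0.77.
Capital: 0.23 × 4.52 = 1.0396 pp.
Total hours worked: 0.77 × (-0.45) = -0.3465 pp.
Output growth = 3.41 + 0.6931 = 4.1031%.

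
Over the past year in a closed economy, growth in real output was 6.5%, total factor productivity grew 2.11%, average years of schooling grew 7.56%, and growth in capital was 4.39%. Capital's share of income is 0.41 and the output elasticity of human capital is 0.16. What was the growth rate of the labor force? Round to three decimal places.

Labor's share = 1 − 0.41 − 0.16 = 0.43.
gY = gA + 0.41×4.39 + 0.16×7.56 + 0.43×g.
0.43×g = 6.5 − 2.11 − 3.0095 = 1.3805.
g = 1.3805 / 0.43 = 3.21047%.

The labor force grew 3.210%.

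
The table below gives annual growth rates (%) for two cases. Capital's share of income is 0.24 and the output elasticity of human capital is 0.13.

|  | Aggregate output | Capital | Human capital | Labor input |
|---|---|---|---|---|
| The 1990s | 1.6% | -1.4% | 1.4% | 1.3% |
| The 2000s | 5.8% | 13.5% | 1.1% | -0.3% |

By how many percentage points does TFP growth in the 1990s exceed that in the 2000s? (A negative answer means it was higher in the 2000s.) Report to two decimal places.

Labor's share = 1 − 0.24 − 0.13 = 0.63.
The 1990s: TFP = 1.6 + 0.336 − 0.182 − 0.819 = 0.935%.
The 2000s: TFP = 5.8 − 3.24 − 0.143 + 0.189 = 2.606%.
Difference = 0.935 − (2.606) = -1.671 pp.

-1.67 percentage points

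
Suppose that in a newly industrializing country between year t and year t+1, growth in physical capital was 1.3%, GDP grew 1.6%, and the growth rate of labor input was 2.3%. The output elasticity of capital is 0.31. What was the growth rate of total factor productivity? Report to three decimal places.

-0.390%

Labor's share = 1 − 0.31 = 0.69.
Physical capital: 0.31 × 1.3 = 0.403 pp.
Labor input: 0.69 × 2.3 = 1.587 pp.
TFP growth = 1.6 − 1.99 = -0.39%.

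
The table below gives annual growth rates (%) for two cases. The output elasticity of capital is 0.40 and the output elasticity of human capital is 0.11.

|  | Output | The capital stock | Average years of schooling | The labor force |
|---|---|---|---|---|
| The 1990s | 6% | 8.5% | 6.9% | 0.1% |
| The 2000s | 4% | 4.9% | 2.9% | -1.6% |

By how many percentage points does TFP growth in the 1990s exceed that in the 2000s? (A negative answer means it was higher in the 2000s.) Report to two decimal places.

Labor's share = 1 − 0.4 − 0.11 = 0.49.
The 1990s: TFP = 6 − 3.4 − 0.759 − 0.049 = 1.792%.
The 2000s: TFP = 4 − 1.96 − 0.319 + 0.784 = 2.505%.
Difference = 1.792 − (2.505) = -0.713 pp.

-0.71 percentage points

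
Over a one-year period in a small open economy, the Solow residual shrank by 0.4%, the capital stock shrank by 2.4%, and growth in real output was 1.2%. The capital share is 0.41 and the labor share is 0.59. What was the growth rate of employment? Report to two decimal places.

4.38%

Labor's share = 1 − 0.41 = 0.59.
gY = gA + 0.41×(-2.4) + 0.59×g.
0.59×g = 1.2 + 0.4 + 0.984 = 2.584.
g = 2.584 / 0.59 = 4.3797%.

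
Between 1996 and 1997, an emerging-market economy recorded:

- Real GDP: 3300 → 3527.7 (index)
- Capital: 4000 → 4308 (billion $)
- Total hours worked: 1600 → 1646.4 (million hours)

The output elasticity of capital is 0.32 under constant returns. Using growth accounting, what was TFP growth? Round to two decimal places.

Real GDP growth = (3527.7 − 3300) / 3300 = 6.9%.
Capital growth = (4308 − 4000) / 4000 = 7.7%.
Total hours worked growth = (1646.4 − 1600) / 1600 = 2.9%.
Labor's share = 1 − 0.32 = 0.68.
Capital: 0.32 × 7.7 = 2.464 pp.
Total hours worked: 0.68 × 2.9 = 1.972 pp.
TFP growth = 6.9 − 4.436 = 2.464%.

TFP grew 2.46%.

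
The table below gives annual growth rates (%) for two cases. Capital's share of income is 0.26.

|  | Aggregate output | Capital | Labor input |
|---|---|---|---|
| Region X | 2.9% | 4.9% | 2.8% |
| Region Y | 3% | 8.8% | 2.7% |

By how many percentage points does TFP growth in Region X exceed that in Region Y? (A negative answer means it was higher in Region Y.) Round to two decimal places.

Labor's share = 1 − 0.26 = 0.74.
Region X: TFP = 2.9 − 1.274 − 2.072 = -0.446%.
Region Y: TFP = 3 − 2.288 − 1.998 = -1.286%.
Difference = -0.446 − (-1.286) = 0.84 pp.

0.84 percentage points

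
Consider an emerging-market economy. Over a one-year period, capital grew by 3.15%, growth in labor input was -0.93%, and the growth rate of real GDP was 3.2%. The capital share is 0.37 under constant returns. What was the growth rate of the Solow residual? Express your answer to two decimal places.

The Solow residual growth was 2.62%.

Labor's share = 1 − 0.37 = 0.63.
Capital: 0.37 × 3.15 = 1.1655 pp.
Labor input: 0.63 × (-0.93) = -0.5859 pp.
TFP growth = 3.2 − 0.5796 = 2.6204%.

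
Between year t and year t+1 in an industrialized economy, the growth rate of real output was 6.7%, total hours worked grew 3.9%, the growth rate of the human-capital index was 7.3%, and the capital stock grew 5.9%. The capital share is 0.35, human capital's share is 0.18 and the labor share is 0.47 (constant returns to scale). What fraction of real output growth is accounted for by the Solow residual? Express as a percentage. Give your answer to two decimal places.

The Solow residual accounted for 22.21% of growth.

Labor's share = 1 − 0.35 − 0.18 = 0.47.
The capital stock: 0.35 × 5.9 = 2.065 pp.
The human-capital index: 0.18 × 7.3 = 1.314 pp.
Total hours worked: 0.47 × 3.9 = 1.833 pp.
TFP growth = 6.7 − 5.212 = 1.488%.
TFP share of growth = 1.488 / 6.7 × 100 = 22.209%.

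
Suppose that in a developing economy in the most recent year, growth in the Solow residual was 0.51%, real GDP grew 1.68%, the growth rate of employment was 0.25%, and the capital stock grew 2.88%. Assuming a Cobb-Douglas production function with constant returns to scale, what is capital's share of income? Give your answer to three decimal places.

0.350

gY = gA + α·gK + (1−α)·gL, so gY − gA − gL = α(gK − gL).
1.68 − 0.51 − 0.25 = α × (2.88 − 0.25).
0.92 = 2.63 α, so α = 0.34981.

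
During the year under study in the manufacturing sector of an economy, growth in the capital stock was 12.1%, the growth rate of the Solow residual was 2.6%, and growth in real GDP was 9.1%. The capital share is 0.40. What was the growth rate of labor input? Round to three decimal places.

2.767%

Labor's share = 1 − 0.4 = 0.6.
gY = gA + 0.4×12.1 + 0.6×g.
0.6×g = 9.1 − 2.6 − 4.84 = 1.66.
g = 1.66 / 0.6 = 2.76667%.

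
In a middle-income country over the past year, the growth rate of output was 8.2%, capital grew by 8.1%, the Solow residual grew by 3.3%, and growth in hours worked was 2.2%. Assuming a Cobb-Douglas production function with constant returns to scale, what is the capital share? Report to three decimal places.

gY = gA + α·gK + (1−α)·gL, so gY − gA − gL = α(gK − gL).
8.2 − 3.3 − 2.2 = α × (8.1 − 2.2).
2.7 = 5.9 α, so α = 0.45763.

α = 0.458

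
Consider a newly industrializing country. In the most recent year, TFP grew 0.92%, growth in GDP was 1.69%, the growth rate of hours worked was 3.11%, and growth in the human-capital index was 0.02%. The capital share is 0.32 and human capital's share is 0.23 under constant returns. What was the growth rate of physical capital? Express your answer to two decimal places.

-1.98%

Labor's share = 1 − 0.32 − 0.23 = 0.45.
gY = gA + 0.23×0.02 + 0.45×3.11 + 0.32×g.
0.32×g = 1.69 − 0.92 − 1.4041 = -0.6341.
g = -0.6341 / 0.32 = -1.9816%.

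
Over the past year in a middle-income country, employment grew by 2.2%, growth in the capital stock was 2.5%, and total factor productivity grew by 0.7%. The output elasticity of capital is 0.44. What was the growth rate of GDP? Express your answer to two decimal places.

3.03%

Labor's share = 1 − 0.44 = 0.56.
The capital stock: 0.44 × 2.5 = 1.1 pp.
Employment: 0.56 × 2.2 = 1.232 pp.
Output growth = 0.7 + 2.332 = 3.032%.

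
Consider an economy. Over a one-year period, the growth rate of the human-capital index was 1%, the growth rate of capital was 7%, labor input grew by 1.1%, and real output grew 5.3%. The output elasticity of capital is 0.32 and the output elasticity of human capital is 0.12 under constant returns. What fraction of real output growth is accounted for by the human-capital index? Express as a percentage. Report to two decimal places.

2.26%

The human-capital index contributed 0.12 × 1 = 0.12 pp.
Share of growth = 0.12 / 5.3 × 100 = 2.2642%.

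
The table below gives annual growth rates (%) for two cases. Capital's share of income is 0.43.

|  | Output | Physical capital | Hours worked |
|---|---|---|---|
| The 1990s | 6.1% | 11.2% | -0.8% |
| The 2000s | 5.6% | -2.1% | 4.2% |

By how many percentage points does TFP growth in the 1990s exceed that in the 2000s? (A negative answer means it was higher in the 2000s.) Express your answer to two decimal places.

-2.37 percentage points

Labor's share = 1 − 0.43 = 0.57.
The 1990s: TFP = 6.1 − 4.816 + 0.456 = 1.74%.
The 2000s: TFP = 5.6 + 0.903 − 2.394 = 4.109%.
Difference = 1.74 − (4.109) = -2.369 pp.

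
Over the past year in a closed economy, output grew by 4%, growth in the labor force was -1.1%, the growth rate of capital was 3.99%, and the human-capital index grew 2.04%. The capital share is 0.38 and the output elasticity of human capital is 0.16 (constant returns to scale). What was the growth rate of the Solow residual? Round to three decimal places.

2.663%

Labor's share = 1 − 0.38 − 0.16 = 0.46.
Capital: 0.38 × 3.99 = 1.5162 pp.
The human-capital index: 0.16 × 2.04 = 0.3264 pp.
The labor force: 0.46 × (-1.1) = -0.506 pp.
TFP growth = 4 − 1.3366 = 2.6634%.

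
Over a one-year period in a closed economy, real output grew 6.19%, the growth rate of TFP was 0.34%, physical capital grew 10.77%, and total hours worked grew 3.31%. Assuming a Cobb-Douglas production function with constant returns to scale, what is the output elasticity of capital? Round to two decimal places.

α = 0.34

gY = gA + α·gK + (1−α)·gL, so gY − gA − gL = α(gK − gL).
6.19 − 0.34 − 3.31 = α × (10.77 − 3.31).
2.54 = 7.46 α, so α = 0.3405.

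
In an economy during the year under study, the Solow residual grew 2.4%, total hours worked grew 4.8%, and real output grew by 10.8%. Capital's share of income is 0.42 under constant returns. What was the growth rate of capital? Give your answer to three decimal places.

Labor's share = 1 − 0.42 = 0.58.
gY = gA + 0.58×4.8 + 0.42×g.
0.42×g = 10.8 − 2.4 − 2.784 = 5.616.
g = 5.616 / 0.42 = 13.37143%.

Capital growth was 13.371%.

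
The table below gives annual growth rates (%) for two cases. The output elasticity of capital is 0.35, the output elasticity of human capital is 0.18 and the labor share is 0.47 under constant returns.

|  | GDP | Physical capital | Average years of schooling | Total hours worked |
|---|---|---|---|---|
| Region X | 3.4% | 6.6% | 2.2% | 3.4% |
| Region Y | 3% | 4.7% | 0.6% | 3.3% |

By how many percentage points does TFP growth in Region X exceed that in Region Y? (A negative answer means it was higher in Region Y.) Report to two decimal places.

-0.60 percentage points

Labor's share = 1 − 0.35 − 0.18 = 0.47.
Region X: TFP = 3.4 − 2.31 − 0.396 − 1.598 = -0.904%.
Region Y: TFP = 3 − 1.645 − 0.108 − 1.551 = -0.304%.
Difference = -0.904 − (-0.304) = -0.6 pp.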